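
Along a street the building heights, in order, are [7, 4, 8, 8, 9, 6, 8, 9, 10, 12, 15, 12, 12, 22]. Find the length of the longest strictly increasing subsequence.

Let dp[i] be the length of the longest such subsequence ending at index i:
i:      1  2  3  4  5  6  7  8  9 10 11 12 13 14
a[i]:   7  4  8  8  9  6  8  9 10 12 15 12 12 22
dp:     1  1  2  2  3  2  3  4  5  6  7  6  6  8
Maximum dp value is 8.

8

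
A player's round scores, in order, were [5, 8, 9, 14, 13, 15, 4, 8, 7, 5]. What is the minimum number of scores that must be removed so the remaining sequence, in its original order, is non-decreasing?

Fewest deletions = n − (longest non-decreasing subsequence).
i:      1  2  3  4  5  6  7  8  9 10
a[i]:   5  8  9 14 13 15  4  8  7  5
dp:     1  2  3  4  4  5  1  3  2  2
max dp = 5, so deletions = 10 − 5 = 5.

5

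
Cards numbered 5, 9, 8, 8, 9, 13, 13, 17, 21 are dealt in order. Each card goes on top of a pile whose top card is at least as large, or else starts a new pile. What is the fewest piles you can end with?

6

The minimum number of non-increasing subsequences covering a sequence equals the length of its longest strictly increasing subsequence.
LIS length is 6 (e.g. 5, 8, 9, 13, 17, 21), so 6 piles are needed.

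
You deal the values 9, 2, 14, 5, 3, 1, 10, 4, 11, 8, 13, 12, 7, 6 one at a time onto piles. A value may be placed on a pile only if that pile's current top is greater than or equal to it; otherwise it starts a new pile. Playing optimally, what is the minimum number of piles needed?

Place each on the leftmost legal pile:
9 → new pile 1 (tops now [9])
2 → pile 1 (tops now [2])
14 → new pile 2 (tops now [2, 14])
5 → pile 2 (tops now [2, 5])
3 → pile 2 (tops now [2, 3])
1 → pile 1 (tops now [1, 3])
10 → new pile 3 (tops now [1, 3, 10])
4 → pile 3 (tops now [1, 3, 4])
11 → new pile 4 (tops now [1, 3, 4, 11])
8 → pile 4 (tops now [1, 3, 4, 8])
13 → new pile 5 (tops now [1, 3, 4, 8, 13])
12 → pile 5 (tops now [1, 3, 4, 8, 12])
7 → pile 4 (tops now [1, 3, 4, 7, 12])
6 → pile 4 (tops now [1, 3, 4, 6, 12])
Five piles.

5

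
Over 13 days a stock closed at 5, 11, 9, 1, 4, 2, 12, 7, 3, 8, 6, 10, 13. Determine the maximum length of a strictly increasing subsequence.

Track the smallest tail for each achievable length (strict):
5 → extends → [5]
11 → extends → [5, 11]
9 → replaces 11 → [5, 9]
1 → replaces 5 → [1, 9]
4 → replaces 9 → [1, 4]
2 → replaces 4 → [1, 2]
12 → extends → [1, 2, 12]
7 → replaces 12 → [1, 2, 7]
3 → replaces 7 → [1, 2, 3]
8 → extends → [1, 2, 3, 8]
6 → replaces 8 → [1, 2, 3, 6]
10 → extends → [1, 2, 3, 6, 10]
13 → extends → [1, 2, 3, 6, 10, 13]
Six tails, so the longest strictly increasing subsequence has length 6 (e.g. 1, 4, 7, 8, 10, 13).

6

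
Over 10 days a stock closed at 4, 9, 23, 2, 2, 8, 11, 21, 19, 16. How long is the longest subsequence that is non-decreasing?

5

Track the smallest tail for each achievable length (allowing ties):
4 → extends → [4]
9 → extends → [4, 9]
23 → extends → [4, 9, 23]
2 → replaces 4 → [2, 9, 23]
2 → replaces 9 → [2, 2, 23]
8 → replaces 23 → [2, 2, 8]
11 → extends → [2, 2, 8, 11]
21 → extends → [2, 2, 8, 11, 21]
19 → replaces 21 → [2, 2, 8, 11, 19]
16 → replaces 19 → [2, 2, 8, 11, 16]
Five tails, so the longest non-decreasing subsequence has length 5 (e.g. 2, 2, 8, 11, 21).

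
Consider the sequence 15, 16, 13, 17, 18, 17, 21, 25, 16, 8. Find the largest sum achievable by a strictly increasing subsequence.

112

Let S[i] be the best sum of a strictly increasing subsequence ending at i:
i:       1   2   3   4   5   6   7   8   9  10
a[i]:   15  16  13  17  18  17  21  25  16   8
S:      15  31  13  48  66  48  87 112  31   8
Maximum is 112 (e.g. 15 + 16 + 17 + 18 + 21 + 25).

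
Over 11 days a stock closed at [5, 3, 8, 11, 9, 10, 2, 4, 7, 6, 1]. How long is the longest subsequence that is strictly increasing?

Let dp[i] be the length of the longest such subsequence ending at index i:
i:      1  2  3  4  5  6  7  8  9 10 11
a[i]:   5  3  8 11  9 10  2  4  7  6  1
dp:     1  1  2  3  3  4  1  2  3  3  1
Maximum dp value is 4.

4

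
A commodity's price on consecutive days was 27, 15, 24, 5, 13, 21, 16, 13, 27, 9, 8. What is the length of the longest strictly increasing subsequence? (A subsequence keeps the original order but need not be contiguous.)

Track the smallest tail for each achievable length (strict):
27 → extends → [27]
15 → replaces 27 → [15]
24 → extends → [15, 24]
5 → replaces 15 → [5, 24]
13 → replaces 24 → [5, 13]
21 → extends → [5, 13, 21]
16 → replaces 21 → [5, 13, 16]
13 → already a tail → [5, 13, 16]
27 → extends → [5, 13, 16, 27]
9 → replaces 13 → [5, 9, 16, 27]
8 → replaces 9 → [5, 8, 16, 27]
Four tails, so the longest strictly increasing subsequence has length 4 (e.g. 5, 13, 21, 27).

4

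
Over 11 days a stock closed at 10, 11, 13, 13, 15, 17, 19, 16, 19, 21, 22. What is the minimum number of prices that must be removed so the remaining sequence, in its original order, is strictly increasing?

3

Fewest deletions = n − (longest strictly increasing subsequence).
Patience tails:
10 → extends → [10]
11 → extends → [10, 11]
13 → extends → [10, 11, 13]
13 → already a tail → [10, 11, 13]
15 → extends → [10, 11, 13, 15]
17 → extends → [10, 11, 13, 15, 17]
19 → extends → [10, 11, 13, 15, 17, 19]
16 → replaces 17 → [10, 11, 13, 15, 16, 19]
19 → already a tail → [10, 11, 13, 15, 16, 19]
21 → extends → [10, 11, 13, 15, 16, 19, 21]
22 → extends → [10, 11, 13, 15, 16, 19, 21, 22]
Longest strictly increasing subsequence has length 8, so deletions = 11 − 8 = 3.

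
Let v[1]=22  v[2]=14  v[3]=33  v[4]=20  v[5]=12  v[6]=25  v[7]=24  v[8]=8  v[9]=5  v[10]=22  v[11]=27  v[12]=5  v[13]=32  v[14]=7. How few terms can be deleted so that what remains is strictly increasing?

9

Fewest deletions = n − (longest strictly increasing subsequence).
i:      1  2  3  4  5  6  7  8  9 10 11 12 13 14
v[i]:  22 14 33 20 12 25 24  8  5 22 27  5 32  7
dp:     1  1  2  2  1  3  3  1  1  3  4  1  5  2
max dp = 5, so deletions = 14 − 5 = 9.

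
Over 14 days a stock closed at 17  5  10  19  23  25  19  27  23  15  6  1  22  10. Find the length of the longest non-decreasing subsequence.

Let dp[i] be the length of the longest such subsequence ending at index i:
i:      1  2  3  4  5  6  7  8  9 10 11 12 13 14
a[i]:  17  5 10 19 23 25 19 27 23 15  6  1 22 10
dp:     1  1  2  3  4  5  4  6  5  3  2  1  5  3
Maximum dp value is 6.

6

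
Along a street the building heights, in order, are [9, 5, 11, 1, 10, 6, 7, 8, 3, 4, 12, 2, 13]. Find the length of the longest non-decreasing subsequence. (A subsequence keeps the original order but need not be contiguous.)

6

Track the smallest tail for each achievable length (allowing ties):
9 → extends → [9]
5 → replaces 9 → [5]
11 → extends → [5, 11]
1 → replaces 5 → [1, 11]
10 → replaces 11 → [1, 10]
6 → replaces 10 → [1, 6]
7 → extends → [1, 6, 7]
8 → extends → [1, 6, 7, 8]
3 → replaces 6 → [1, 3, 7, 8]
4 → replaces 7 → [1, 3, 4, 8]
12 → extends → [1, 3, 4, 8, 12]
2 → replaces 3 → [1, 2, 4, 8, 12]
13 → extends → [1, 2, 4, 8, 12, 13]
Six tails, so the longest non-decreasing subsequence has length 6 (e.g. 5, 6, 7, 8, 12, 13).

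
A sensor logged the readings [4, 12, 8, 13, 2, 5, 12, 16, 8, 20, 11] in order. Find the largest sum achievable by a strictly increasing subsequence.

Let S[i] be the best sum of a strictly increasing subsequence ending at i:
i:      1  2  3  4  5  6  7  8  9 10 11
a[i]:   4 12  8 13  2  5 12 16  8 20 11
S:      4 16 12 29  2  9 24 45 17 65 28
Maximum is 65 (e.g. 4 + 12 + 13 + 16 + 20).

65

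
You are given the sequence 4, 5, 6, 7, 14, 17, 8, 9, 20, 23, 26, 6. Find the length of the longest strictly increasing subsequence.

9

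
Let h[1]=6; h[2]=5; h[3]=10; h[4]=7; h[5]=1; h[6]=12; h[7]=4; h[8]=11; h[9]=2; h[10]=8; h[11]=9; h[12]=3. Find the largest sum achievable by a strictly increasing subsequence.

Let S[i] be the best sum of a strictly increasing subsequence ending at i:
i:      1  2  3  4  5  6  7  8  9 10 11 12
h[i]:   6  5 10  7  1 12  4 11  2  8  9  3
S:      6  5 16 13  1 28  5 27  3 21 30  6
Maximum is 30 (e.g. 6 + 7 + 8 + 9).

30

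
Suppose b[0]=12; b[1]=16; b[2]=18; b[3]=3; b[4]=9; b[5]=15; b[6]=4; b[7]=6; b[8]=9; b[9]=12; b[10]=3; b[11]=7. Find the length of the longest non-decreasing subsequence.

Track the smallest tail for each achievable length (allowing ties):
12 → extends → [12]
16 → extends → [12, 16]
18 → extends → [12, 16, 18]
3 → replaces 12 → [3, 16, 18]
9 → replaces 16 → [3, 9, 18]
15 → replaces 18 → [3, 9, 15]
4 → replaces 9 → [3, 4, 15]
6 → replaces 15 → [3, 4, 6]
9 → extends → [3, 4, 6, 9]
12 → extends → [3, 4, 6, 9, 12]
3 → replaces 4 → [3, 3, 6, 9, 12]
7 → replaces 9 → [3, 3, 6, 7, 12]
Five tails, so the longest non-decreasing subsequence has length 5 (e.g. 3, 4, 6, 9, 12).

5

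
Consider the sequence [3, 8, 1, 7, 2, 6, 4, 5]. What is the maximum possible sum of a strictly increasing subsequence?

Let S[i] be the best sum of a strictly increasing subsequence ending at i:
i:      1  2  3  4  5  6  7  8
a[i]:   3  8  1  7  2  6  4  5
S:      3 11  1 10  3  9  7 12
Maximum is 12 (e.g. 1 + 2 + 4 + 5).

12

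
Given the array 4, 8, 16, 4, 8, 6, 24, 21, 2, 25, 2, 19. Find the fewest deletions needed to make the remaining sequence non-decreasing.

7

Fewest deletions = n − (longest non-decreasing subsequence).
Patience tails:
4 → extends → [4]
8 → extends → [4, 8]
16 → extends → [4, 8, 16]
4 → replaces 8 → [4, 4, 16]
8 → replaces 16 → [4, 4, 8]
6 → replaces 8 → [4, 4, 6]
24 → extends → [4, 4, 6, 24]
21 → replaces 24 → [4, 4, 6, 21]
2 → replaces 4 → [2, 4, 6, 21]
25 → extends → [2, 4, 6, 21, 25]
2 → replaces 4 → [2, 2, 6, 21, 25]
19 → replaces 21 → [2, 2, 6, 19, 25]
Longest non-decreasing subsequence has length 5, so deletions = 12 − 5 = 7.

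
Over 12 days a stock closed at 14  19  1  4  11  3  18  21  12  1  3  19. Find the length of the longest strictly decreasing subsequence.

4

Negate each value so 'decreasing' becomes 'increasing', then run patience tails on the negated sequence:
-14 → extends → [-14]
-19 → replaces -14 → [-19]
-1 → extends → [-19, -1]
-4 → replaces -1 → [-19, -4]
-11 → replaces -4 → [-19, -11]
-3 → extends → [-19, -11, -3]
-18 → replaces -11 → [-19, -18, -3]
-21 → replaces -19 → [-21, -18, -3]
-12 → replaces -3 → [-21, -18, -12]
-1 → extends → [-21, -18, -12, -1]
-3 → replaces -1 → [-21, -18, -12, -3]
-19 → replaces -18 → [-21, -19, -12, -3]
Four tails, so the longest strictly decreasing subsequence of the original has length 4.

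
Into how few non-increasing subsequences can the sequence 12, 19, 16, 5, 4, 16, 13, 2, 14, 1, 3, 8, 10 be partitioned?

4

Place each on the leftmost legal pile:
12 → new pile 1 (tops now [12])
19 → new pile 2 (tops now [12, 19])
16 → pile 2 (tops now [12, 16])
5 → pile 1 (tops now [5, 16])
4 → pile 1 (tops now [4, 16])
16 → pile 2 (tops now [4, 16])
13 → pile 2 (tops now [4, 13])
2 → pile 1 (tops now [2, 13])
14 → new pile 3 (tops now [2, 13, 14])
1 → pile 1 (tops now [1, 13, 14])
3 → pile 2 (tops now [1, 3, 14])
8 → pile 3 (tops now [1, 3, 8])
10 → new pile 4 (tops now [1, 3, 8, 10])
Four piles.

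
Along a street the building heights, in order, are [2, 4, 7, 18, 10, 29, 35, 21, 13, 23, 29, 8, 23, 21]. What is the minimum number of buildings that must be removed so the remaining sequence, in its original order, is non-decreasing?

Fewest deletions = n − (longest non-decreasing subsequence).
i:      1  2  3  4  5  6  7  8  9 10 11 12 13 14
a[i]:   2  4  7 18 10 29 35 21 13 23 29  8 23 21
dp:     1  2  3  4  4  5  6  5  5  6  7  4  7  6
max dp = 7, so deletions = 14 − 7 = 7.

7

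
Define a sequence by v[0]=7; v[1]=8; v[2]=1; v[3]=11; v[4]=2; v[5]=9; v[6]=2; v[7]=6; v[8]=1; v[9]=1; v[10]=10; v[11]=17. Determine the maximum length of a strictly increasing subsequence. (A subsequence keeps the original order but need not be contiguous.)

Let dp[i] be the length of the longest such subsequence ending at index i:
i:      0  1  2  3  4  5  6  7  8  9 10 11
v[i]:   7  8  1 11  2  9  2  6  1  1 10 17
dp:     1  2  1  3  2  3  2  3  1  1  4  5
Maximum dp value is 5.

5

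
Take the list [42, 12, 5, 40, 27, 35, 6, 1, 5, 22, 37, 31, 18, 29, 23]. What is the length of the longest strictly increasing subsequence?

4

Let dp[i] be the length of the longest such subsequence ending at index i:
i:      1  2  3  4  5  6  7  8  9 10 11 12 13 14 15
a[i]:  42 12  5 40 27 35  6  1  5 22 37 31 18 29 23
dp:     1  1  1  2  2  3  2  1  2  3  4  4  3  4  4
Maximum dp value is 4.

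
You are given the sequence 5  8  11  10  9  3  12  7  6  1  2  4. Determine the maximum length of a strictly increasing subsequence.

Track the smallest tail for each achievable length (strict):
5 → extends → [5]
8 → extends → [5, 8]
11 → extends → [5, 8, 11]
10 → replaces 11 → [5, 8, 10]
9 → replaces 10 → [5, 8, 9]
3 → replaces 5 → [3, 8, 9]
12 → extends → [3, 8, 9, 12]
7 → replaces 8 → [3, 7, 9, 12]
6 → replaces 7 → [3, 6, 9, 12]
1 → replaces 3 → [1, 6, 9, 12]
2 → replaces 6 → [1, 2, 9, 12]
4 → replaces 9 → [1, 2, 4, 12]
Four tails, so the longest strictly increasing subsequence has length 4 (e.g. 5, 8, 11, 12).

4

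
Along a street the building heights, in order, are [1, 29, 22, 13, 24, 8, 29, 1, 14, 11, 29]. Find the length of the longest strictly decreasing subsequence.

5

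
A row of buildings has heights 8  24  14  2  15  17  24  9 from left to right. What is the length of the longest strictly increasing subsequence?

Track the smallest tail for each achievable length (strict):
8 → extends → [8]
24 → extends → [8, 24]
14 → replaces 24 → [8, 14]
2 → replaces 8 → [2, 14]
15 → extends → [2, 14, 15]
17 → extends → [2, 14, 15, 17]
24 → extends → [2, 14, 15, 17, 24]
9 → replaces 14 → [2, 9, 15, 17, 24]
Five tails, so the longest strictly increasing subsequence has length 5 (e.g. 8, 14, 15, 17, 24).

5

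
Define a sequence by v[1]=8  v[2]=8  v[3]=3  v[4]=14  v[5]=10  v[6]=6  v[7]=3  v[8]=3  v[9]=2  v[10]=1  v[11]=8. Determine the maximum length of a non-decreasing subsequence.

4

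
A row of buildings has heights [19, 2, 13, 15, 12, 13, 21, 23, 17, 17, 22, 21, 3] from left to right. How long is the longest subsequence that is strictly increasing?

Track the smallest tail for each achievable length (strict):
19 → extends → [19]
2 → replaces 19 → [2]
13 → extends → [2, 13]
15 → extends → [2, 13, 15]
12 → replaces 13 → [2, 12, 15]
13 → replaces 15 → [2, 12, 13]
21 → extends → [2, 12, 13, 21]
23 → extends → [2, 12, 13, 21, 23]
17 → replaces 21 → [2, 12, 13, 17, 23]
17 → already a tail → [2, 12, 13, 17, 23]
22 → replaces 23 → [2, 12, 13, 17, 22]
21 → replaces 22 → [2, 12, 13, 17, 21]
3 → replaces 12 → [2, 3, 13, 17, 21]
Five tails, so the longest strictly increasing subsequence has length 5 (e.g. 2, 13, 15, 21, 23).

5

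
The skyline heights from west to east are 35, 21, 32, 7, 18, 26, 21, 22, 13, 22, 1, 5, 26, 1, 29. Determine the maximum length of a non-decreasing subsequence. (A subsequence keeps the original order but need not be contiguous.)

7

Track the smallest tail for each achievable length (allowing ties):
35 → extends → [35]
21 → replaces 35 → [21]
32 → extends → [21, 32]
7 → replaces 21 → [7, 32]
18 → replaces 32 → [7, 18]
26 → extends → [7, 18, 26]
21 → replaces 26 → [7, 18, 21]
22 → extends → [7, 18, 21, 22]
13 → replaces 18 → [7, 13, 21, 22]
22 → extends → [7, 13, 21, 22, 22]
1 → replaces 7 → [1, 13, 21, 22, 22]
5 → replaces 13 → [1, 5, 21, 22, 22]
26 → extends → [1, 5, 21, 22, 22, 26]
1 → replaces 5 → [1, 1, 21, 22, 22, 26]
29 → extends → [1, 1, 21, 22, 22, 26, 29]
Seven tails, so the longest non-decreasing subsequence has length 7 (e.g. 7, 18, 21, 22, 22, 26, 29).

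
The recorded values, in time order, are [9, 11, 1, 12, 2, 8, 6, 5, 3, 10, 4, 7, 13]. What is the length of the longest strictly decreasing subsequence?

5

Negate each value so 'decreasing' becomes 'increasing', then run patience tails on the negated sequence:
-9 → extends → [-9]
-11 → replaces -9 → [-11]
-1 → extends → [-11, -1]
-12 → replaces -11 → [-12, -1]
-2 → replaces -1 → [-12, -2]
-8 → replaces -2 → [-12, -8]
-6 → extends → [-12, -8, -6]
-5 → extends → [-12, -8, -6, -5]
-3 → extends → [-12, -8, -6, -5, -3]
-10 → replaces -8 → [-12, -10, -6, -5, -3]
-4 → replaces -3 → [-12, -10, -6, -5, -4]
-7 → replaces -6 → [-12, -10, -7, -5, -4]
-13 → replaces -12 → [-13, -10, -7, -5, -4]
Five tails, so the longest strictly decreasing subsequence of the original has length 5.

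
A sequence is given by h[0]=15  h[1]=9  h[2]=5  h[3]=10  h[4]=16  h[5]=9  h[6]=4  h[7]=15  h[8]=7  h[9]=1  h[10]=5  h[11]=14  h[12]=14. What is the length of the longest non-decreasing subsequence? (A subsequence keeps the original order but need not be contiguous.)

Let dp[i] be the length of the longest such subsequence ending at index i:
i:      0  1  2  3  4  5  6  7  8  9 10 11 12
h[i]:  15  9  5 10 16  9  4 15  7  1  5 14 14
dp:     1  1  1  2  3  2  1  3  2  1  2  3  4
Maximum dp value is 4.

4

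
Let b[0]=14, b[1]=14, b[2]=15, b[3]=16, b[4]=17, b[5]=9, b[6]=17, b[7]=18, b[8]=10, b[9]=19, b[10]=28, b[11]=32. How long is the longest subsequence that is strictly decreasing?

Let dp[i] be the longest strictly decreasing subsequence ending at i:
i:      0  1  2  3  4  5  6  7  8  9 10 11
b[i]:  14 14 15 16 17  9 17 18 10 19 28 32
dp:     1  1  1  1  1  2  1  1  2  1  1  1
Maximum is 2.

2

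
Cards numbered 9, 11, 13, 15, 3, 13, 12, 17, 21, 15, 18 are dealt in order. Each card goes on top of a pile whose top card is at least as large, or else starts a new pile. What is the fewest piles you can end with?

6

The minimum number of non-increasing subsequences covering a sequence equals the length of its longest strictly increasing subsequence.
LIS length is 6 (e.g. 9, 11, 13, 15, 17, 21), so 6 piles are needed.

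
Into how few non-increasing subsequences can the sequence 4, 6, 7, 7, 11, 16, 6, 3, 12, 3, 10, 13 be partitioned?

6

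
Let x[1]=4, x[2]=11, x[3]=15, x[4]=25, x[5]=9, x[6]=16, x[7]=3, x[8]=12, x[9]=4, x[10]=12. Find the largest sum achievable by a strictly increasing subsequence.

Let S[i] be the best sum of a strictly increasing subsequence ending at i:
i:      1  2  3  4  5  6  7  8  9 10
x[i]:   4 11 15 25  9 16  3 12  4 12
S:      4 15 30 55 13 46  3 27  7 27
Maximum is 55 (e.g. 4 + 11 + 15 + 25).

55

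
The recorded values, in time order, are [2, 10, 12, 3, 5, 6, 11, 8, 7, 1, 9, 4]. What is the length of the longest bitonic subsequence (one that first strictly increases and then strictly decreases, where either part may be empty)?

inc[i] = longest strictly increasing subsequence ending at i; dec[i] = longest strictly decreasing subsequence starting at i:
i:      1  2  3  4  5  6  7  8  9 10 11 12
a[i]:   2 10 12  3  5  6 11  8  7  1  9  4
inc:    1  2  3  2  3  4  5  5  5  1  6  3
dec:    2  4  5  2  2  2  4  3  2  1  2  1
Best peak at i=7 (value 11): inc=5, dec=4, length 5+4−1 = 8.

8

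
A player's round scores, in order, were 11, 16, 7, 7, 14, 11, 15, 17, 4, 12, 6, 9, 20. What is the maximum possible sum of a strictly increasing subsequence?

77

Let S[i] be the best sum of a strictly increasing subsequence ending at i:
i:      1  2  3  4  5  6  7  8  9 10 11 12 13
a[i]:  11 16  7  7 14 11 15 17  4 12  6  9 20
S:     11 27  7  7 25 18 40 57  4 30 10 19 77
Maximum is 77 (e.g. 11 + 14 + 15 + 17 + 20).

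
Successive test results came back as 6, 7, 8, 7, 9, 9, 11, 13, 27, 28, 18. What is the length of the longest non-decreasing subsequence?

Let dp[i] be the length of the longest such subsequence ending at index i:
i:      1  2  3  4  5  6  7  8  9 10 11
a[i]:   6  7  8  7  9  9 11 13 27 28 18
dp:     1  2  3  3  4  5  6  7  8  9  8
Maximum dp value is 9.

9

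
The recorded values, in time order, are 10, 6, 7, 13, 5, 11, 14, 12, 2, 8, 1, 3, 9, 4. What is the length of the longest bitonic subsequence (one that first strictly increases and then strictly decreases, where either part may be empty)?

7

inc[i] = longest strictly increasing subsequence ending at i; dec[i] = longest strictly decreasing subsequence starting at i:
i:      1  2  3  4  5  6  7  8  9 10 11 12 13 14
a[i]:  10  6  7 13  5 11 14 12  2  8  1  3  9  4
inc:    1  1  2  3  1  3  4  4  1  3  1  2  4  3
dec:    5  4  4  4  3  3  4  3  2  2  1  1  2  1
Best peak at i=7 (value 14): inc=4, dec=4, length 4+4−1 = 7.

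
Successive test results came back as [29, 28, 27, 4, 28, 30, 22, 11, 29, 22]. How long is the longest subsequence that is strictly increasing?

Let dp[i] be the length of the longest such subsequence ending at index i:
i:      1  2  3  4  5  6  7  8  9 10
a[i]:  29 28 27  4 28 30 22 11 29 22
dp:     1  1  1  1  2  3  2  2  3  3
Maximum dp value is 3.

3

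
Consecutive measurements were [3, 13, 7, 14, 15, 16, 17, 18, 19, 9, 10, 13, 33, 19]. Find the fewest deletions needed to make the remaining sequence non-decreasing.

Fewest deletions = n − (longest non-decreasing subsequence).
Patience tails:
3 → extends → [3]
13 → extends → [3, 13]
7 → replaces 13 → [3, 7]
14 → extends → [3, 7, 14]
15 → extends → [3, 7, 14, 15]
16 → extends → [3, 7, 14, 15, 16]
17 → extends → [3, 7, 14, 15, 16, 17]
18 → extends → [3, 7, 14, 15, 16, 17, 18]
19 → extends → [3, 7, 14, 15, 16, 17, 18, 19]
9 → replaces 14 → [3, 7, 9, 15, 16, 17, 18, 19]
10 → replaces 15 → [3, 7, 9, 10, 16, 17, 18, 19]
13 → replaces 16 → [3, 7, 9, 10, 13, 17, 18, 19]
33 → extends → [3, 7, 9, 10, 13, 17, 18, 19, 33]
19 → replaces 33 → [3, 7, 9, 10, 13, 17, 18, 19, 19]
Longest non-decreasing subsequence has length 9, so deletions = 14 − 9 = 5.

5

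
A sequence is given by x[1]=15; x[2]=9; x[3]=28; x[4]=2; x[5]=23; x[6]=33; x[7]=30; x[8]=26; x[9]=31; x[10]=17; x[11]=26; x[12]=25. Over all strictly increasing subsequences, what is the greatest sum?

104

Let S[i] be the best sum of a strictly increasing subsequence ending at i:
i:       1   2   3   4   5   6   7   8   9  10  11  12
x[i]:   15   9  28   2  23  33  30  26  31  17  26  25
S:      15   9  43   2  38  76  73  64 104  32  64  63
Maximum is 104 (e.g. 15 + 28 + 30 + 31).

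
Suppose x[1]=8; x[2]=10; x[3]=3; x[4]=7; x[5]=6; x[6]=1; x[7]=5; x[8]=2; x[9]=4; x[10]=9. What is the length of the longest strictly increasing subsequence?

4

Let dp[i] be the length of the longest such subsequence ending at index i:
i:      1  2  3  4  5  6  7  8  9 10
x[i]:   8 10  3  7  6  1  5  2  4  9
dp:     1  2  1  2  2  1  2  2  3  4
Maximum dp value is 4.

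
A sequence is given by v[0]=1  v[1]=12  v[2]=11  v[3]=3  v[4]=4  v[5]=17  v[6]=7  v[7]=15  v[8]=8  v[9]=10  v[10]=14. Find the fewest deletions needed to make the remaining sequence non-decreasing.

Fewest deletions = n − (longest non-decreasing subsequence).
i:      0  1  2  3  4  5  6  7  8  9 10
v[i]:   1 12 11  3  4 17  7 15  8 10 14
dp:     1  2  2  2  3  4  4  5  5  6  7
max dp = 7, so deletions = 11 − 7 = 4.

4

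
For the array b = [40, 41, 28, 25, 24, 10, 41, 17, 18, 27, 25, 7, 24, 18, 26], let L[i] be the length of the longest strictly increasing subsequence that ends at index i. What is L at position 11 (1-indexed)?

dp[i] = 1 + max{dp[j] : j<i, b[j]<b[i]} (or 1 if no such j):
i:      1  2  3  4  5  6  7  8  9 10 11 12 13 14 15
b[i]:  40 41 28 25 24 10 41 17 18 27 25  7 24 18 26
dp:     1  2  1  1  1  1  2  2  3  4  4  1  4  3  5
At index 11 the value is 4.

4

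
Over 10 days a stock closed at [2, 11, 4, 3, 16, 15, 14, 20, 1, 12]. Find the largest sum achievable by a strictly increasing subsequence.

Let S[i] be the best sum of a strictly increasing subsequence ending at i:
i:      1  2  3  4  5  6  7  8  9 10
a[i]:   2 11  4  3 16 15 14 20  1 12
S:      2 13  6  5 29 28 27 49  1 25
Maximum is 49 (e.g. 2 + 11 + 16 + 20).

49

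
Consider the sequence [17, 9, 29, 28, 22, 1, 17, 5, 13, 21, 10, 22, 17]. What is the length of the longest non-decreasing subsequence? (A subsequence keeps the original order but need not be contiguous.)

5

Track the smallest tail for each achievable length (allowing ties):
17 → extends → [17]
9 → replaces 17 → [9]
29 → extends → [9, 29]
28 → replaces 29 → [9, 28]
22 → replaces 28 → [9, 22]
1 → replaces 9 → [1, 22]
17 → replaces 22 → [1, 17]
5 → replaces 17 → [1, 5]
13 → extends → [1, 5, 13]
21 → extends → [1, 5, 13, 21]
10 → replaces 13 → [1, 5, 10, 21]
22 → extends → [1, 5, 10, 21, 22]
17 → replaces 21 → [1, 5, 10, 17, 22]
Five tails, so the longest non-decreasing subsequence has length 5 (e.g. 1, 5, 13, 21, 22).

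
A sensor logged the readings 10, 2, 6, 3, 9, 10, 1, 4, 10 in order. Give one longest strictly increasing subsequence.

2, 6, 9, 10

Patience tails give the LIS length; then backtrack through the dp parents:
10 → extends → [10]
2 → replaces 10 → [2]
6 → extends → [2, 6]
3 → replaces 6 → [2, 3]
9 → extends → [2, 3, 9]
10 → extends → [2, 3, 9, 10]
1 → replaces 2 → [1, 3, 9, 10]
4 → replaces 9 → [1, 3, 4, 10]
10 → already a tail → [1, 3, 4, 10]
Length 4; one witness is 2, 6, 9, 10.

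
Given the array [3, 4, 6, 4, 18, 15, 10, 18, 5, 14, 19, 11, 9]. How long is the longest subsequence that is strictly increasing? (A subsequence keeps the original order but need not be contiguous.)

6

Track the smallest tail for each achievable length (strict):
3 → extends → [3]
4 → extends → [3, 4]
6 → extends → [3, 4, 6]
4 → already a tail → [3, 4, 6]
18 → extends → [3, 4, 6, 18]
15 → replaces 18 → [3, 4, 6, 15]
10 → replaces 15 → [3, 4, 6, 10]
18 → extends → [3, 4, 6, 10, 18]
5 → replaces 6 → [3, 4, 5, 10, 18]
14 → replaces 18 → [3, 4, 5, 10, 14]
19 → extends → [3, 4, 5, 10, 14, 19]
11 → replaces 14 → [3, 4, 5, 10, 11, 19]
9 → replaces 10 → [3, 4, 5, 9, 11, 19]
Six tails, so the longest strictly increasing subsequence has length 6 (e.g. 3, 4, 6, 15, 18, 19).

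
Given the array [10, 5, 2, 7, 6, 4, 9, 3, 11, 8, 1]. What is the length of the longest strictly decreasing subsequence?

6

Let dp[i] be the longest strictly decreasing subsequence ending at i:
i:      1  2  3  4  5  6  7  8  9 10 11
a[i]:  10  5  2  7  6  4  9  3 11  8  1
dp:     1  2  3  2  3  4  2  5  1  3  6
Maximum is 6.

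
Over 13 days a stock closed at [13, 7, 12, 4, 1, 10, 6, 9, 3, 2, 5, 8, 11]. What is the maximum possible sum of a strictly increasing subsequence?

Let S[i] be the best sum of a strictly increasing subsequence ending at i:
i:      1  2  3  4  5  6  7  8  9 10 11 12 13
a[i]:  13  7 12  4  1 10  6  9  3  2  5  8 11
S:     13  7 19  4  1 17 10 19  4  3  9 18 30
Maximum is 30 (e.g. 4 + 6 + 9 + 11).

30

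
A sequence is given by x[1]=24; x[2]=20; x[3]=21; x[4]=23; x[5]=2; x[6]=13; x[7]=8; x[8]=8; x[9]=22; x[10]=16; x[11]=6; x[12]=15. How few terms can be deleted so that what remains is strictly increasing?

9

Fewest deletions = n − (longest strictly increasing subsequence).
i:      1  2  3  4  5  6  7  8  9 10 11 12
x[i]:  24 20 21 23  2 13  8  8 22 16  6 15
dp:     1  1  2  3  1  2  2  2  3  3  2  3
max dp = 3, so deletions = 12 − 3 = 9.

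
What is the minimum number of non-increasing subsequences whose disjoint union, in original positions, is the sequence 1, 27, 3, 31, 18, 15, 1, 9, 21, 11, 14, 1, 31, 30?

The minimum number of non-increasing subsequences covering a sequence equals the length of its longest strictly increasing subsequence.
LIS length is 6 (e.g. 1, 3, 9, 11, 14, 31), so 6 piles are needed.

6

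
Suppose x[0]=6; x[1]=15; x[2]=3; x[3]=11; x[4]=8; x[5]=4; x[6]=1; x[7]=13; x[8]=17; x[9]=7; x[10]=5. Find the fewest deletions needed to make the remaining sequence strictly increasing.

Fewest deletions = n − (longest strictly increasing subsequence).
i:      0  1  2  3  4  5  6  7  8  9 10
x[i]:   6 15  3 11  8  4  1 13 17  7  5
dp:     1  2  1  2  2  2  1  3  4  3  3
max dp = 4, so deletions = 11 − 4 = 7.

7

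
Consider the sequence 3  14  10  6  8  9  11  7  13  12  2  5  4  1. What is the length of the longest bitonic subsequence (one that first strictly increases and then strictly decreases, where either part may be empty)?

inc[i] = longest strictly increasing subsequence ending at i; dec[i] = longest strictly decreasing subsequence starting at i:
i:      1  2  3  4  5  6  7  8  9 10 11 12 13 14
a[i]:   3 14 10  6  8  9 11  7 13 12  2  5  4  1
inc:    1  2  2  2  3  4  5  3  6  6  1  2  2  1
dec:    3  7  6  4  5  5  5  4  5  4  2  3  2  1
Best peak at i=9 (value 13): inc=6, dec=5, length 6+5−1 = 10.

10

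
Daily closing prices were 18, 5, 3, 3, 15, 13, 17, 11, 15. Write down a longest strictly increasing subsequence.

Patience tails give the LIS length; then backtrack through the dp parents:
18 → extends → [18]
5 → replaces 18 → [5]
3 → replaces 5 → [3]
3 → already a tail → [3]
15 → extends → [3, 15]
13 → replaces 15 → [3, 13]
17 → extends → [3, 13, 17]
11 → replaces 13 → [3, 11, 17]
15 → replaces 17 → [3, 11, 15]
Length 3; one witness is 5, 15, 17.

5, 15, 17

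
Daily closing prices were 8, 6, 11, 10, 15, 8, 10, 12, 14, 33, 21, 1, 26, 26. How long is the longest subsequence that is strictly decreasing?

4

Let dp[i] be the longest strictly decreasing subsequence ending at i:
i:      1  2  3  4  5  6  7  8  9 10 11 12 13 14
a[i]:   8  6 11 10 15  8 10 12 14 33 21  1 26 26
dp:     1  2  1  2  1  3  2  2  2  1  2  4  2  2
Maximum is 4.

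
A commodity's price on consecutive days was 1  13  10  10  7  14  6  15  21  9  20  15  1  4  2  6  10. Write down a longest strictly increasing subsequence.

1, 13, 14, 15, 21

Patience tails give the LIS length; then backtrack through the dp parents:
1 → extends → [1]
13 → extends → [1, 13]
10 → replaces 13 → [1, 10]
10 → already a tail → [1, 10]
7 → replaces 10 → [1, 7]
14 → extends → [1, 7, 14]
6 → replaces 7 → [1, 6, 14]
15 → extends → [1, 6, 14, 15]
21 → extends → [1, 6, 14, 15, 21]
9 → replaces 14 → [1, 6, 9, 15, 21]
20 → replaces 21 → [1, 6, 9, 15, 20]
15 → already a tail → [1, 6, 9, 15, 20]
1 → already a tail → [1, 6, 9, 15, 20]
4 → replaces 6 → [1, 4, 9, 15, 20]
2 → replaces 4 → [1, 2, 9, 15, 20]
6 → replaces 9 → [1, 2, 6, 15, 20]
10 → replaces 15 → [1, 2, 6, 10, 20]
Length 5; one witness is 1, 13, 14, 15, 21.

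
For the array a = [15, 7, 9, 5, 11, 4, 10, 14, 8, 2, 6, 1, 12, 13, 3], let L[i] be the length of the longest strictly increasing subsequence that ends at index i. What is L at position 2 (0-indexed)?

dp[i] = 1 + max{dp[j] : j<i, a[j]<a[i]} (or 1 if no such j):
i:      0  1  2  3  4  5  6  7  8  9 10 11 12 13 14
a[i]:  15  7  9  5 11  4 10 14  8  2  6  1 12 13  3
dp:     1  1  2  1  3  1  3  4  2  1  2  1  4  5  2
At index 2 the value is 2.

2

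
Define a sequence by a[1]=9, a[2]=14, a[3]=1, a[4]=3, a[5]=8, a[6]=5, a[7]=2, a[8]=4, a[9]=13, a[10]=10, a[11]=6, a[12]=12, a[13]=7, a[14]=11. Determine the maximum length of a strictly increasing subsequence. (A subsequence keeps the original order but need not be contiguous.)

Track the smallest tail for each achievable length (strict):
9 → extends → [9]
14 → extends → [9, 14]
1 → replaces 9 → [1, 14]
3 → replaces 14 → [1, 3]
8 → extends → [1, 3, 8]
5 → replaces 8 → [1, 3, 5]
2 → replaces 3 → [1, 2, 5]
4 → replaces 5 → [1, 2, 4]
13 → extends → [1, 2, 4, 13]
10 → replaces 13 → [1, 2, 4, 10]
6 → replaces 10 → [1, 2, 4, 6]
12 → extends → [1, 2, 4, 6, 12]
7 → replaces 12 → [1, 2, 4, 6, 7]
11 → extends → [1, 2, 4, 6, 7, 11]
Six tails, so the longest strictly increasing subsequence has length 6 (e.g. 1, 3, 5, 6, 7, 11).

6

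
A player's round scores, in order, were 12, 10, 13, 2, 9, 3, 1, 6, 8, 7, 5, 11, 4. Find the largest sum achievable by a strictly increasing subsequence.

30

Let S[i] be the best sum of a strictly increasing subsequence ending at i:
i:      1  2  3  4  5  6  7  8  9 10 11 12 13
a[i]:  12 10 13  2  9  3  1  6  8  7  5 11  4
S:     12 10 25  2 11  5  1 11 19 18 10 30  9
Maximum is 30 (e.g. 2 + 3 + 6 + 8 + 11).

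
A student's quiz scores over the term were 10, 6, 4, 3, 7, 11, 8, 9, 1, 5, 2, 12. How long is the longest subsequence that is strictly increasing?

Let dp[i] be the length of the longest such subsequence ending at index i:
i:      1  2  3  4  5  6  7  8  9 10 11 12
a[i]:  10  6  4  3  7 11  8  9  1  5  2 12
dp:     1  1  1  1  2  3  3  4  1  2  2  5
Maximum dp value is 5.

5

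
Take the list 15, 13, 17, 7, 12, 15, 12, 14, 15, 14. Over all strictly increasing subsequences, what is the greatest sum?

48

Let S[i] be the best sum of a strictly increasing subsequence ending at i:
i:      1  2  3  4  5  6  7  8  9 10
a[i]:  15 13 17  7 12 15 12 14 15 14
S:     15 13 32  7 19 34 19 33 48 33
Maximum is 48 (e.g. 7 + 12 + 14 + 15).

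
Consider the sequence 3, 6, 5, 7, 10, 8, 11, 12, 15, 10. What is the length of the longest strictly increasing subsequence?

7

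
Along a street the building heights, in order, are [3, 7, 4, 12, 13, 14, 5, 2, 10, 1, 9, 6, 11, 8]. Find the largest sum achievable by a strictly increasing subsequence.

Let S[i] be the best sum of a strictly increasing subsequence ending at i:
i:      1  2  3  4  5  6  7  8  9 10 11 12 13 14
a[i]:   3  7  4 12 13 14  5  2 10  1  9  6 11  8
S:      3 10  7 22 35 49 12  2 22  1 21 18 33 26
Maximum is 49 (e.g. 3 + 7 + 12 + 13 + 14).

49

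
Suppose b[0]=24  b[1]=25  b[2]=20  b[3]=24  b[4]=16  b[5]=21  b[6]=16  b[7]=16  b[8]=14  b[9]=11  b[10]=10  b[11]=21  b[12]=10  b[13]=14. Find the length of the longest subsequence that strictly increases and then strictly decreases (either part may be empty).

8

inc[i] = longest strictly increasing subsequence ending at i; dec[i] = longest strictly decreasing subsequence starting at i:
i:      0  1  2  3  4  5  6  7  8  9 10 11 12 13
b[i]:  24 25 20 24 16 21 16 16 14 11 10 21 10 14
inc:    1  2  1  2  1  2  1  1  1  1  1  2  1  2
dec:    6  7  5  6  4  5  4  4  3  2  1  2  1  1
Best peak at i=1 (value 25): inc=2, dec=7, length 2+7−1 = 8.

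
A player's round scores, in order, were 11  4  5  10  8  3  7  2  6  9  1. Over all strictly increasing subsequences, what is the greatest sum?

Let S[i] be the best sum of a strictly increasing subsequence ending at i:
i:      1  2  3  4  5  6  7  8  9 10 11
a[i]:  11  4  5 10  8  3  7  2  6  9  1
S:     11  4  9 19 17  3 16  2 15 26  1
Maximum is 26 (e.g. 4 + 5 + 8 + 9).

26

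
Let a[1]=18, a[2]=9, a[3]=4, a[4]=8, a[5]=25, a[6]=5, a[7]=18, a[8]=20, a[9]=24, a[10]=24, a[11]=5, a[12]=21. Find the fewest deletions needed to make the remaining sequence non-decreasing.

Fewest deletions = n − (longest non-decreasing subsequence).
i:      1  2  3  4  5  6  7  8  9 10 11 12
a[i]:  18  9  4  8 25  5 18 20 24 24  5 21
dp:     1  1  1  2  3  2  3  4  5  6  3  5
max dp = 6, so deletions = 12 − 6 = 6.

6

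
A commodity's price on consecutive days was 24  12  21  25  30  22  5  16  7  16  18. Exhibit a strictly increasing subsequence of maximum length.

12, 21, 25, 30

Patience tails give the LIS length; then backtrack through the dp parents:
24 → extends → [24]
12 → replaces 24 → [12]
21 → extends → [12, 21]
25 → extends → [12, 21, 25]
30 → extends → [12, 21, 25, 30]
22 → replaces 25 → [12, 21, 22, 30]
5 → replaces 12 → [5, 21, 22, 30]
16 → replaces 21 → [5, 16, 22, 30]
7 → replaces 16 → [5, 7, 22, 30]
16 → replaces 22 → [5, 7, 16, 30]
18 → replaces 30 → [5, 7, 16, 18]
Length 4; one witness is 12, 21, 25, 30.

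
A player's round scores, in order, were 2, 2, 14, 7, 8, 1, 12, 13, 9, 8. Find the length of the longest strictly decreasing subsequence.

Let dp[i] be the longest strictly decreasing subsequence ending at i:
i:      1  2  3  4  5  6  7  8  9 10
a[i]:   2  2 14  7  8  1 12 13  9  8
dp:     1  1  1  2  2  3  2  2  3  4
Maximum is 4.

4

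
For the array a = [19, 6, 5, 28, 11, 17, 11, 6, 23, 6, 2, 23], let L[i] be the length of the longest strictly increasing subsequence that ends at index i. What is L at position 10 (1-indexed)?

dp[i] = 1 + max{dp[j] : j<i, a[j]<a[i]} (or 1 if no such j):
i:      1  2  3  4  5  6  7  8  9 10 11 12
a[i]:  19  6  5 28 11 17 11  6 23  6  2 23
dp:     1  1  1  2  2  3  2  2  4  2  1  4
At index 10 the value is 2.

2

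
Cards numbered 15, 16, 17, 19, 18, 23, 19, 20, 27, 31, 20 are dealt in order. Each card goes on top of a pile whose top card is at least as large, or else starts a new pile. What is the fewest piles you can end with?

8

The minimum number of non-increasing subsequences covering a sequence equals the length of its longest strictly increasing subsequence.
LIS length is 8 (e.g. 15, 16, 17, 18, 19, 20, 27, 31), so 8 piles are needed.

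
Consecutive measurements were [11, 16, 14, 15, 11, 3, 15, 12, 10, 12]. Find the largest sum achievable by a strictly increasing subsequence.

40

Let S[i] be the best sum of a strictly increasing subsequence ending at i:
i:      1  2  3  4  5  6  7  8  9 10
a[i]:  11 16 14 15 11  3 15 12 10 12
S:     11 27 25 40 11  3 40 23 13 25
Maximum is 40 (e.g. 11 + 14 + 15).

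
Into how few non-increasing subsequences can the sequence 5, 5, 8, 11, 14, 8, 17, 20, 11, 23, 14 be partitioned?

The minimum number of non-increasing subsequences covering a sequence equals the length of its longest strictly increasing subsequence.
LIS length is 7 (e.g. 5, 8, 11, 14, 17, 20, 23), so 7 piles are needed.

7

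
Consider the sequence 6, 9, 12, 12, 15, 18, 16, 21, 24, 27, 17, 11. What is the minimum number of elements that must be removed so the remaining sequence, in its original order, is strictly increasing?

Fewest deletions = n − (longest strictly increasing subsequence).
i:      1  2  3  4  5  6  7  8  9 10 11 12
a[i]:   6  9 12 12 15 18 16 21 24 27 17 11
dp:     1  2  3  3  4  5  5  6  7  8  6  3
max dp = 8, so deletions = 12 − 8 = 4.

4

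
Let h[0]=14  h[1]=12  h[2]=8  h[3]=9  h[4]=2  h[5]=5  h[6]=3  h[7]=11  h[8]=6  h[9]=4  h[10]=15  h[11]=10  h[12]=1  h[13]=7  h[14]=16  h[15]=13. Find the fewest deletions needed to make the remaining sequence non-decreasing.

11

Fewest deletions = n − (longest non-decreasing subsequence).
Patience tails:
14 → extends → [14]
12 → replaces 14 → [12]
8 → replaces 12 → [8]
9 → extends → [8, 9]
2 → replaces 8 → [2, 9]
5 → replaces 9 → [2, 5]
3 → replaces 5 → [2, 3]
11 → extends → [2, 3, 11]
6 → replaces 11 → [2, 3, 6]
4 → replaces 6 → [2, 3, 4]
15 → extends → [2, 3, 4, 15]
10 → replaces 15 → [2, 3, 4, 10]
1 → replaces 2 → [1, 3, 4, 10]
7 → replaces 10 → [1, 3, 4, 7]
16 → extends → [1, 3, 4, 7, 16]
13 → replaces 16 → [1, 3, 4, 7, 13]
Longest non-decreasing subsequence has length 5, so deletions = 16 − 5 = 11.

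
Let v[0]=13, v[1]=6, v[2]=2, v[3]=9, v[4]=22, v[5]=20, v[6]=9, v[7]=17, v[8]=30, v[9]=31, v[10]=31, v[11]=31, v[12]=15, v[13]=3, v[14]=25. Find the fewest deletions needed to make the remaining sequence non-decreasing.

7

Fewest deletions = n − (longest non-decreasing subsequence).
i:      0  1  2  3  4  5  6  7  8  9 10 11 12 13 14
v[i]:  13  6  2  9 22 20  9 17 30 31 31 31 15  3 25
dp:     1  1  1  2  3  3  3  4  5  6  7  8  4  2  5
max dp = 8, so deletions = 15 − 8 = 7.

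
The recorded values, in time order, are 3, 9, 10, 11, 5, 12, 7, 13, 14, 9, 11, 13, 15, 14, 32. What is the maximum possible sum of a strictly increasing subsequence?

119

Let S[i] be the best sum of a strictly increasing subsequence ending at i:
i:       1   2   3   4   5   6   7   8   9  10  11  12  13  14  15
a[i]:    3   9  10  11   5  12   7  13  14   9  11  13  15  14  32
S:       3  12  22  33   8  45  15  58  72  24  35  58  87  72 119
Maximum is 119 (e.g. 3 + 9 + 10 + 11 + 12 + 13 + 14 + 15 + 32).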